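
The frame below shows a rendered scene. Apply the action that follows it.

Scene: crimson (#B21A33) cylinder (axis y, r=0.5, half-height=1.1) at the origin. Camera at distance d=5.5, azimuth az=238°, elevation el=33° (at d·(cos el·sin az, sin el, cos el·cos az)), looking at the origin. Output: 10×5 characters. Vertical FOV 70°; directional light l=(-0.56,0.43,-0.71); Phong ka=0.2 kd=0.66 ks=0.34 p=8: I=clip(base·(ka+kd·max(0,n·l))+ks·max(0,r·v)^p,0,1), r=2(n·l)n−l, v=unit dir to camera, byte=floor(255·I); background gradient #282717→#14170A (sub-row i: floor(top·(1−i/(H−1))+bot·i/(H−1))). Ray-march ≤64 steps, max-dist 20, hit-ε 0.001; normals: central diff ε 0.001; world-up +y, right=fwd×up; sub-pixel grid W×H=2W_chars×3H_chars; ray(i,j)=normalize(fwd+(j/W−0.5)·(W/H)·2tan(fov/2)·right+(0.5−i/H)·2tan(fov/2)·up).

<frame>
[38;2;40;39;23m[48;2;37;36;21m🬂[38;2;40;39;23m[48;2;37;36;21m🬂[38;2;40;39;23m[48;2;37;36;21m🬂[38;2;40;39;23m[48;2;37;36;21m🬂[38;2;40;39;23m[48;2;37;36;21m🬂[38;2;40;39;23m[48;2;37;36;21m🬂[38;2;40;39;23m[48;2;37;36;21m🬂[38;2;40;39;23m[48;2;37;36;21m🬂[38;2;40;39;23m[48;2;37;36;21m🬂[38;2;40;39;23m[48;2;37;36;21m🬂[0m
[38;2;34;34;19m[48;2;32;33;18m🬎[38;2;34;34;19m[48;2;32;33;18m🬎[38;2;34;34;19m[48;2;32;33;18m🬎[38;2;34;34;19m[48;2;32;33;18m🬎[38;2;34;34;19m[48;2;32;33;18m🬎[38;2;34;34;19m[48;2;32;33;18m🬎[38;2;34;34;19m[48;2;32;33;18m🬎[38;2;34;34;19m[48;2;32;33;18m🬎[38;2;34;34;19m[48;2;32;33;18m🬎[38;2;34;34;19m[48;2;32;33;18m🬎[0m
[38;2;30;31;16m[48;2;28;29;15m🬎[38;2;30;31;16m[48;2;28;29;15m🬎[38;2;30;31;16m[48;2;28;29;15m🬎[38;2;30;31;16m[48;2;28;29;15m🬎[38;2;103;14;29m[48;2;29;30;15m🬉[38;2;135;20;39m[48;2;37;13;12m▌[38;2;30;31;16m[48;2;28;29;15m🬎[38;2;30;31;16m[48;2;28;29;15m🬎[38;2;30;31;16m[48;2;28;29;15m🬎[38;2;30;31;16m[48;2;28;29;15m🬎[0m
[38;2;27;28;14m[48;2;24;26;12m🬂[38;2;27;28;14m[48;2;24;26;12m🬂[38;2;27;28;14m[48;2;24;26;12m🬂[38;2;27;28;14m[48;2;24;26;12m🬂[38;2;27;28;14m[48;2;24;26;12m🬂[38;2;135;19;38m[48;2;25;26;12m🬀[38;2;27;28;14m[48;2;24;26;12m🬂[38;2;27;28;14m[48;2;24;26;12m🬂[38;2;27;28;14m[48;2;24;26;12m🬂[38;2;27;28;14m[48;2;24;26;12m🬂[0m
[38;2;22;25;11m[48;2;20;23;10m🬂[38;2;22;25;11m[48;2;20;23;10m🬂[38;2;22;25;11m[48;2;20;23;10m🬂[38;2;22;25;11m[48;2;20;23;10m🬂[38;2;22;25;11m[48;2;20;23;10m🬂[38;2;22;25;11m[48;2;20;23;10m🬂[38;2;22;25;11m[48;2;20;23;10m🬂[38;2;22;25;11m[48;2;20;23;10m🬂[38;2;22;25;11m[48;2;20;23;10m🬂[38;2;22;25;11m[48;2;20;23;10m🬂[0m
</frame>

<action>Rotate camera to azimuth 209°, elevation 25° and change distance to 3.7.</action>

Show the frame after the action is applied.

<frame>
[38;2;40;39;23m[48;2;37;36;21m🬂[38;2;40;39;23m[48;2;37;36;21m🬂[38;2;40;39;23m[48;2;37;36;21m🬂[38;2;40;39;23m[48;2;37;36;21m🬂[38;2;40;39;23m[48;2;37;36;21m🬂[38;2;40;39;23m[48;2;37;36;21m🬂[38;2;40;39;23m[48;2;37;36;21m🬂[38;2;40;39;23m[48;2;37;36;21m🬂[38;2;40;39;23m[48;2;37;36;21m🬂[38;2;40;39;23m[48;2;37;36;21m🬂[0m
[38;2;34;34;19m[48;2;32;33;18m🬎[38;2;34;34;19m[48;2;32;33;18m🬎[38;2;34;34;19m[48;2;32;33;18m🬎[38;2;34;34;19m[48;2;32;33;18m🬎[38;2;34;34;19m[48;2;114;16;32m🬝[38;2;47;29;20m[48;2;142;26;45m🬎[38;2;34;34;19m[48;2;32;33;18m🬎[38;2;34;34;19m[48;2;32;33;18m🬎[38;2;34;34;19m[48;2;32;33;18m🬎[38;2;34;34;19m[48;2;32;33;18m🬎[0m
[38;2;30;31;16m[48;2;28;29;15m🬎[38;2;30;31;16m[48;2;28;29;15m🬎[38;2;30;31;16m[48;2;28;29;15m🬎[38;2;30;31;16m[48;2;28;29;15m🬎[38;2;109;15;31m[48;2;29;30;16m▐[38;2;143;23;43m[48;2;129;18;36m▌[38;2;30;31;16m[48;2;28;29;15m🬎[38;2;30;31;16m[48;2;28;29;15m🬎[38;2;30;31;16m[48;2;28;29;15m🬎[38;2;30;31;16m[48;2;28;29;15m🬎[0m
[38;2;27;28;14m[48;2;24;26;12m🬂[38;2;27;28;14m[48;2;24;26;12m🬂[38;2;27;28;14m[48;2;24;26;12m🬂[38;2;27;28;14m[48;2;24;26;12m🬂[38;2;101;14;28m[48;2;25;26;12m🬉[38;2;132;18;37m[48;2;24;26;12m🬎[38;2;27;28;14m[48;2;24;26;12m🬂[38;2;27;28;14m[48;2;24;26;12m🬂[38;2;27;28;14m[48;2;24;26;12m🬂[38;2;27;28;14m[48;2;24;26;12m🬂[0m
[38;2;22;25;11m[48;2;20;23;10m🬂[38;2;22;25;11m[48;2;20;23;10m🬂[38;2;22;25;11m[48;2;20;23;10m🬂[38;2;22;25;11m[48;2;20;23;10m🬂[38;2;22;25;11m[48;2;20;23;10m🬂[38;2;22;25;11m[48;2;20;23;10m🬂[38;2;22;25;11m[48;2;20;23;10m🬂[38;2;22;25;11m[48;2;20;23;10m🬂[38;2;22;25;11m[48;2;20;23;10m🬂[38;2;22;25;11m[48;2;20;23;10m🬂[0m
</frame>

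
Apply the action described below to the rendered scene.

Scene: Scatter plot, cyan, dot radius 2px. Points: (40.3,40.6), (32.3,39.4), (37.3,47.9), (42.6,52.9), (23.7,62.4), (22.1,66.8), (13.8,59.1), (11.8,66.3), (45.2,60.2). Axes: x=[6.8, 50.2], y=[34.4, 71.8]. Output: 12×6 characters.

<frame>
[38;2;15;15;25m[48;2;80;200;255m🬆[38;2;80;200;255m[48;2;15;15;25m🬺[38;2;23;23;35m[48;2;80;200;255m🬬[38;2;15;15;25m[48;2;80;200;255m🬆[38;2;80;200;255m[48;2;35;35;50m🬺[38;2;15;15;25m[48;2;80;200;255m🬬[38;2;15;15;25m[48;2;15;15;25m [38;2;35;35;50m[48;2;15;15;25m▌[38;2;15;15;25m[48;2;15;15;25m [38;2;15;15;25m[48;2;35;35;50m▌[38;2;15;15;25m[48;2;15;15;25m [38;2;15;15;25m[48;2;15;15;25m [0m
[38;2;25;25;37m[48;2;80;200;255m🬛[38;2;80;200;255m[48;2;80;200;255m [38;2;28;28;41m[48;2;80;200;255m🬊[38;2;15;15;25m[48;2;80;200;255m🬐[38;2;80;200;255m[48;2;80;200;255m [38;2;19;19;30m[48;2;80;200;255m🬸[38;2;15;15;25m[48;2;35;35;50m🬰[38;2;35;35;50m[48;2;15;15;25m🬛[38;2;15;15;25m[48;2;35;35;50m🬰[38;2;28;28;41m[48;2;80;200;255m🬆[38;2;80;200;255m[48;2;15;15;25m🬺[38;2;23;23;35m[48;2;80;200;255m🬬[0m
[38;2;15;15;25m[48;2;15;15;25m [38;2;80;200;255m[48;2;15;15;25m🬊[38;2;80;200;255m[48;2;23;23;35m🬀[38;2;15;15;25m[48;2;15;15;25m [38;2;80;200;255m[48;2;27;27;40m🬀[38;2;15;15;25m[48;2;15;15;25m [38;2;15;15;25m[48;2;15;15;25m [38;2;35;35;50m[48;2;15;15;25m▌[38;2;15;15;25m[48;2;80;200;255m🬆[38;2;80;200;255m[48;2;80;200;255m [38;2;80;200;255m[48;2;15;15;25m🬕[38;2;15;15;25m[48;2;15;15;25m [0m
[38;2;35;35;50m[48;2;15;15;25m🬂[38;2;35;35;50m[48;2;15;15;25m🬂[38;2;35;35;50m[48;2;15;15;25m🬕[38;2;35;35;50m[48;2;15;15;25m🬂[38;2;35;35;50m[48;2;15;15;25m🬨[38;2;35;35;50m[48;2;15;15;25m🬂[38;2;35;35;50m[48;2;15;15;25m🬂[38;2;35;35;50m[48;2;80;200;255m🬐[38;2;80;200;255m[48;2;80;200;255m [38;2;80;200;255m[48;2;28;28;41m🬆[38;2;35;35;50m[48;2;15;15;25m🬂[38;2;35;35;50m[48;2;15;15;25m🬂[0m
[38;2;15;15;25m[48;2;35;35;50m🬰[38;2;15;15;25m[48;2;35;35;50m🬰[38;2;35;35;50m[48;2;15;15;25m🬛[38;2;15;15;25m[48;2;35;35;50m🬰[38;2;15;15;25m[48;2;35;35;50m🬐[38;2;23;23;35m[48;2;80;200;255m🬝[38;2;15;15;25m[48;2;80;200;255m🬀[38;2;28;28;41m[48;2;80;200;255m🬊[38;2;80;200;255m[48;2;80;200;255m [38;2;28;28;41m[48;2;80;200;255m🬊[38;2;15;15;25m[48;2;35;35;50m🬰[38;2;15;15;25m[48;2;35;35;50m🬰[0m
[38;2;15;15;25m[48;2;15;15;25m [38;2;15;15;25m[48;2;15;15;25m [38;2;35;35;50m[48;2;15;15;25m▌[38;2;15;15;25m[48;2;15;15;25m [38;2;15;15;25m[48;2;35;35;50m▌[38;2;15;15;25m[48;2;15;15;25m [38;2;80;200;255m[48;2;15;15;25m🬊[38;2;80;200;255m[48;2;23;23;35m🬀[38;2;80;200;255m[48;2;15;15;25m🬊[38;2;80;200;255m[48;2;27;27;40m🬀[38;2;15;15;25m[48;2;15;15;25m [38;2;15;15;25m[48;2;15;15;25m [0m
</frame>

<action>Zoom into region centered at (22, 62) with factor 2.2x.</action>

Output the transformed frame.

<frame>
[38;2;15;15;25m[48;2;80;200;255m🬬[38;2;15;15;25m[48;2;15;15;25m [38;2;35;35;50m[48;2;15;15;25m▌[38;2;15;15;25m[48;2;15;15;25m [38;2;15;15;25m[48;2;35;35;50m▌[38;2;15;15;25m[48;2;80;200;255m🬆[38;2;15;15;25m[48;2;80;200;255m🬬[38;2;35;35;50m[48;2;15;15;25m▌[38;2;15;15;25m[48;2;15;15;25m [38;2;15;15;25m[48;2;35;35;50m▌[38;2;15;15;25m[48;2;15;15;25m [38;2;15;15;25m[48;2;15;15;25m [0m
[38;2;80;200;255m[48;2;80;200;255m [38;2;19;19;30m[48;2;80;200;255m🬸[38;2;35;35;50m[48;2;15;15;25m🬛[38;2;15;15;25m[48;2;35;35;50m🬰[38;2;27;27;40m[48;2;80;200;255m🬺[38;2;80;200;255m[48;2;15;15;25m🬬[38;2;80;200;255m[48;2;21;21;33m🬆[38;2;35;35;50m[48;2;15;15;25m🬛[38;2;15;15;25m[48;2;35;35;50m🬰[38;2;15;15;25m[48;2;35;35;50m🬐[38;2;15;15;25m[48;2;35;35;50m🬰[38;2;15;15;25m[48;2;35;35;50m🬰[0m
[38;2;80;200;255m[48;2;15;15;25m🬀[38;2;15;15;25m[48;2;15;15;25m [38;2;35;35;50m[48;2;15;15;25m▌[38;2;15;15;25m[48;2;15;15;25m [38;2;15;15;25m[48;2;35;35;50m▌[38;2;15;15;25m[48;2;80;200;255m🬝[38;2;15;15;25m[48;2;80;200;255m🬀[38;2;21;21;33m[48;2;80;200;255m🬊[38;2;15;15;25m[48;2;15;15;25m [38;2;15;15;25m[48;2;35;35;50m▌[38;2;15;15;25m[48;2;15;15;25m [38;2;15;15;25m[48;2;15;15;25m [0m
[38;2;35;35;50m[48;2;80;200;255m🬀[38;2;80;200;255m[48;2;28;28;41m🬱[38;2;35;35;50m[48;2;15;15;25m🬕[38;2;35;35;50m[48;2;15;15;25m🬂[38;2;35;35;50m[48;2;15;15;25m🬨[38;2;35;35;50m[48;2;15;15;25m🬂[38;2;80;200;255m[48;2;15;15;25m🬊[38;2;80;200;255m[48;2;27;27;40m🬀[38;2;35;35;50m[48;2;15;15;25m🬂[38;2;35;35;50m[48;2;15;15;25m🬨[38;2;35;35;50m[48;2;15;15;25m🬂[38;2;35;35;50m[48;2;15;15;25m🬂[0m
[38;2;80;200;255m[48;2;21;21;33m🬊[38;2;80;200;255m[48;2;23;23;35m🬀[38;2;35;35;50m[48;2;15;15;25m🬛[38;2;15;15;25m[48;2;35;35;50m🬰[38;2;15;15;25m[48;2;35;35;50m🬐[38;2;15;15;25m[48;2;35;35;50m🬰[38;2;15;15;25m[48;2;35;35;50m🬰[38;2;35;35;50m[48;2;15;15;25m🬛[38;2;15;15;25m[48;2;35;35;50m🬰[38;2;15;15;25m[48;2;35;35;50m🬐[38;2;15;15;25m[48;2;35;35;50m🬰[38;2;15;15;25m[48;2;35;35;50m🬰[0m
[38;2;15;15;25m[48;2;15;15;25m [38;2;15;15;25m[48;2;15;15;25m [38;2;35;35;50m[48;2;15;15;25m▌[38;2;15;15;25m[48;2;15;15;25m [38;2;15;15;25m[48;2;35;35;50m▌[38;2;15;15;25m[48;2;15;15;25m [38;2;15;15;25m[48;2;15;15;25m [38;2;35;35;50m[48;2;15;15;25m▌[38;2;15;15;25m[48;2;15;15;25m [38;2;15;15;25m[48;2;35;35;50m▌[38;2;15;15;25m[48;2;15;15;25m [38;2;15;15;25m[48;2;15;15;25m [0m
</frame>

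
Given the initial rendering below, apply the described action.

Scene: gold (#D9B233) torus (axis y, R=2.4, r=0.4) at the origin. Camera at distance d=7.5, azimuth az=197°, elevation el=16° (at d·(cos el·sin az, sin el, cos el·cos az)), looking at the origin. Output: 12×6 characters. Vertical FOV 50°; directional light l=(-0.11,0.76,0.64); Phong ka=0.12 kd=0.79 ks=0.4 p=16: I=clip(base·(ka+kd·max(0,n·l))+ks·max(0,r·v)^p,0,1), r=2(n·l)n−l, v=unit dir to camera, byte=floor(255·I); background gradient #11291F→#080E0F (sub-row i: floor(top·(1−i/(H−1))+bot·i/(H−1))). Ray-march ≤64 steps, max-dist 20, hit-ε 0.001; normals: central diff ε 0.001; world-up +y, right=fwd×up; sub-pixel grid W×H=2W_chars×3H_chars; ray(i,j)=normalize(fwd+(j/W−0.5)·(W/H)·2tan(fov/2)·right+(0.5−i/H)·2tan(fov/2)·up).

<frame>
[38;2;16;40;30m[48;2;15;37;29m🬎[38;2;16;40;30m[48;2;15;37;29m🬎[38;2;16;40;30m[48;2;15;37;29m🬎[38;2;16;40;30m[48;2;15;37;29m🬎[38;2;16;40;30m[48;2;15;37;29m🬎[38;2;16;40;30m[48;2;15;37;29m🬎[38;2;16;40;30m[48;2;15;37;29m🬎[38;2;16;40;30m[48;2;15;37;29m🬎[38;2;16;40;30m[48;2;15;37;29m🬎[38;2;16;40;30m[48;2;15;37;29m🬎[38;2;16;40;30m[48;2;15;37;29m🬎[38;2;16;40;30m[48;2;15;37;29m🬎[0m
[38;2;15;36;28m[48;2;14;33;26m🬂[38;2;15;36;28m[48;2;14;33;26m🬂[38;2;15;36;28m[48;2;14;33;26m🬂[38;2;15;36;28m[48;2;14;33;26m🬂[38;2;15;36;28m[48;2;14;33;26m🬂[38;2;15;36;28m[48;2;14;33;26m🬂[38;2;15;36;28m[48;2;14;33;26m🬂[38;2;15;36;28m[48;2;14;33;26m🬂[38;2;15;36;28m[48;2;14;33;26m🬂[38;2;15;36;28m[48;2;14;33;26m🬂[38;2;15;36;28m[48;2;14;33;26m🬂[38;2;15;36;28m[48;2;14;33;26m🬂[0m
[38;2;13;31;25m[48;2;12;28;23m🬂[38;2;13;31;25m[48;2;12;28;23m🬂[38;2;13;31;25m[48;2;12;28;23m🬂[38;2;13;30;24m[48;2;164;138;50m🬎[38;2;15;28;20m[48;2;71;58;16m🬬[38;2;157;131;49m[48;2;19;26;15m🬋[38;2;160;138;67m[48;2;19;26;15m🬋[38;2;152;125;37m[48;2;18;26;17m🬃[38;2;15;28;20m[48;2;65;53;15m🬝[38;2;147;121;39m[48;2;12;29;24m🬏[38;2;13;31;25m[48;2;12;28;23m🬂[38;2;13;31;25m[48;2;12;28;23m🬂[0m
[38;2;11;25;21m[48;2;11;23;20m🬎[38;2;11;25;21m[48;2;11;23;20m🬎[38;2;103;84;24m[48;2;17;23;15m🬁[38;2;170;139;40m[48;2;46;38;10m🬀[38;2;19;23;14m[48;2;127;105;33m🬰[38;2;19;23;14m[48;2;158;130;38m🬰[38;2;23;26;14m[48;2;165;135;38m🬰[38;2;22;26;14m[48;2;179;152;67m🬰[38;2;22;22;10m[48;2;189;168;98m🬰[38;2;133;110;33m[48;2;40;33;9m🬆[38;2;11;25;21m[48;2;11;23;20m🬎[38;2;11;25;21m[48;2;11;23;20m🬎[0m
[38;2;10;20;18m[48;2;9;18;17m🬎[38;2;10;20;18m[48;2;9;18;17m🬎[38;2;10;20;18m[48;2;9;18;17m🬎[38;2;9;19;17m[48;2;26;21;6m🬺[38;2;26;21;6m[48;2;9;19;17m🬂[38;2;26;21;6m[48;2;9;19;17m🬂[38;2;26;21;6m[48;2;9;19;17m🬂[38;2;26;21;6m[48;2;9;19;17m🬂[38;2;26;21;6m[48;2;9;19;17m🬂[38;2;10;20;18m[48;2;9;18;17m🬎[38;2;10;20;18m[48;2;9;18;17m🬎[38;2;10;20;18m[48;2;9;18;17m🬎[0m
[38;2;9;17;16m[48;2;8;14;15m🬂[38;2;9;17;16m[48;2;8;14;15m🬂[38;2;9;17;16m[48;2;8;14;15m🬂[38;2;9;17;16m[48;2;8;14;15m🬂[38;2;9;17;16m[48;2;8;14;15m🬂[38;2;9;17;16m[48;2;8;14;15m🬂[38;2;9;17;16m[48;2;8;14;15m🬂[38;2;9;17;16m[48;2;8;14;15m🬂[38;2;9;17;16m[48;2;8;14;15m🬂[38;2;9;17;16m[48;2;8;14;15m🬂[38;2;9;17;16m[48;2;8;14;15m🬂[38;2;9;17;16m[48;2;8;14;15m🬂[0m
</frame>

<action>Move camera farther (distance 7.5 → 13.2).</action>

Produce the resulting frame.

<frame>
[38;2;16;40;30m[48;2;15;37;29m🬎[38;2;16;40;30m[48;2;15;37;29m🬎[38;2;16;40;30m[48;2;15;37;29m🬎[38;2;16;40;30m[48;2;15;37;29m🬎[38;2;16;40;30m[48;2;15;37;29m🬎[38;2;16;40;30m[48;2;15;37;29m🬎[38;2;16;40;30m[48;2;15;37;29m🬎[38;2;16;40;30m[48;2;15;37;29m🬎[38;2;16;40;30m[48;2;15;37;29m🬎[38;2;16;40;30m[48;2;15;37;29m🬎[38;2;16;40;30m[48;2;15;37;29m🬎[38;2;16;40;30m[48;2;15;37;29m🬎[0m
[38;2;15;36;28m[48;2;14;33;26m🬂[38;2;15;36;28m[48;2;14;33;26m🬂[38;2;15;36;28m[48;2;14;33;26m🬂[38;2;15;36;28m[48;2;14;33;26m🬂[38;2;15;36;28m[48;2;14;33;26m🬂[38;2;15;36;28m[48;2;14;33;26m🬂[38;2;15;36;28m[48;2;14;33;26m🬂[38;2;15;36;28m[48;2;14;33;26m🬂[38;2;15;36;28m[48;2;14;33;26m🬂[38;2;15;36;28m[48;2;14;33;26m🬂[38;2;15;36;28m[48;2;14;33;26m🬂[38;2;15;36;28m[48;2;14;33;26m🬂[0m
[38;2;13;31;25m[48;2;12;28;23m🬂[38;2;13;31;25m[48;2;12;28;23m🬂[38;2;13;31;25m[48;2;12;28;23m🬂[38;2;13;31;25m[48;2;12;28;23m🬂[38;2;13;31;25m[48;2;12;28;23m🬂[38;2;20;32;22m[48;2;208;187;120m🬬[38;2;13;30;24m[48;2;26;21;6m🬎[38;2;80;66;20m[48;2;12;29;24m🬏[38;2;13;31;25m[48;2;12;28;23m🬂[38;2;13;31;25m[48;2;12;28;23m🬂[38;2;13;31;25m[48;2;12;28;23m🬂[38;2;13;31;25m[48;2;12;28;23m🬂[0m
[38;2;11;25;21m[48;2;11;23;20m🬎[38;2;11;25;21m[48;2;11;23;20m🬎[38;2;11;25;21m[48;2;11;23;20m🬎[38;2;11;25;21m[48;2;11;23;20m🬎[38;2;182;150;42m[48;2;22;26;15m🬁[38;2;11;24;21m[48;2;26;21;6m🬰[38;2;11;24;21m[48;2;26;21;6m🬰[38;2;153;126;36m[48;2;17;22;14m🬁[38;2;122;100;29m[48;2;11;24;20m🬀[38;2;11;25;21m[48;2;11;23;20m🬎[38;2;11;25;21m[48;2;11;23;20m🬎[38;2;11;25;21m[48;2;11;23;20m🬎[0m
[38;2;10;20;18m[48;2;9;18;17m🬎[38;2;10;20;18m[48;2;9;18;17m🬎[38;2;10;20;18m[48;2;9;18;17m🬎[38;2;10;20;18m[48;2;9;18;17m🬎[38;2;10;20;18m[48;2;9;18;17m🬎[38;2;10;20;18m[48;2;9;18;17m🬎[38;2;10;20;18m[48;2;9;18;17m🬎[38;2;10;20;18m[48;2;9;18;17m🬎[38;2;10;20;18m[48;2;9;18;17m🬎[38;2;10;20;18m[48;2;9;18;17m🬎[38;2;10;20;18m[48;2;9;18;17m🬎[38;2;10;20;18m[48;2;9;18;17m🬎[0m
[38;2;9;17;16m[48;2;8;14;15m🬂[38;2;9;17;16m[48;2;8;14;15m🬂[38;2;9;17;16m[48;2;8;14;15m🬂[38;2;9;17;16m[48;2;8;14;15m🬂[38;2;9;17;16m[48;2;8;14;15m🬂[38;2;9;17;16m[48;2;8;14;15m🬂[38;2;9;17;16m[48;2;8;14;15m🬂[38;2;9;17;16m[48;2;8;14;15m🬂[38;2;9;17;16m[48;2;8;14;15m🬂[38;2;9;17;16m[48;2;8;14;15m🬂[38;2;9;17;16m[48;2;8;14;15m🬂[38;2;9;17;16m[48;2;8;14;15m🬂[0m
</frame>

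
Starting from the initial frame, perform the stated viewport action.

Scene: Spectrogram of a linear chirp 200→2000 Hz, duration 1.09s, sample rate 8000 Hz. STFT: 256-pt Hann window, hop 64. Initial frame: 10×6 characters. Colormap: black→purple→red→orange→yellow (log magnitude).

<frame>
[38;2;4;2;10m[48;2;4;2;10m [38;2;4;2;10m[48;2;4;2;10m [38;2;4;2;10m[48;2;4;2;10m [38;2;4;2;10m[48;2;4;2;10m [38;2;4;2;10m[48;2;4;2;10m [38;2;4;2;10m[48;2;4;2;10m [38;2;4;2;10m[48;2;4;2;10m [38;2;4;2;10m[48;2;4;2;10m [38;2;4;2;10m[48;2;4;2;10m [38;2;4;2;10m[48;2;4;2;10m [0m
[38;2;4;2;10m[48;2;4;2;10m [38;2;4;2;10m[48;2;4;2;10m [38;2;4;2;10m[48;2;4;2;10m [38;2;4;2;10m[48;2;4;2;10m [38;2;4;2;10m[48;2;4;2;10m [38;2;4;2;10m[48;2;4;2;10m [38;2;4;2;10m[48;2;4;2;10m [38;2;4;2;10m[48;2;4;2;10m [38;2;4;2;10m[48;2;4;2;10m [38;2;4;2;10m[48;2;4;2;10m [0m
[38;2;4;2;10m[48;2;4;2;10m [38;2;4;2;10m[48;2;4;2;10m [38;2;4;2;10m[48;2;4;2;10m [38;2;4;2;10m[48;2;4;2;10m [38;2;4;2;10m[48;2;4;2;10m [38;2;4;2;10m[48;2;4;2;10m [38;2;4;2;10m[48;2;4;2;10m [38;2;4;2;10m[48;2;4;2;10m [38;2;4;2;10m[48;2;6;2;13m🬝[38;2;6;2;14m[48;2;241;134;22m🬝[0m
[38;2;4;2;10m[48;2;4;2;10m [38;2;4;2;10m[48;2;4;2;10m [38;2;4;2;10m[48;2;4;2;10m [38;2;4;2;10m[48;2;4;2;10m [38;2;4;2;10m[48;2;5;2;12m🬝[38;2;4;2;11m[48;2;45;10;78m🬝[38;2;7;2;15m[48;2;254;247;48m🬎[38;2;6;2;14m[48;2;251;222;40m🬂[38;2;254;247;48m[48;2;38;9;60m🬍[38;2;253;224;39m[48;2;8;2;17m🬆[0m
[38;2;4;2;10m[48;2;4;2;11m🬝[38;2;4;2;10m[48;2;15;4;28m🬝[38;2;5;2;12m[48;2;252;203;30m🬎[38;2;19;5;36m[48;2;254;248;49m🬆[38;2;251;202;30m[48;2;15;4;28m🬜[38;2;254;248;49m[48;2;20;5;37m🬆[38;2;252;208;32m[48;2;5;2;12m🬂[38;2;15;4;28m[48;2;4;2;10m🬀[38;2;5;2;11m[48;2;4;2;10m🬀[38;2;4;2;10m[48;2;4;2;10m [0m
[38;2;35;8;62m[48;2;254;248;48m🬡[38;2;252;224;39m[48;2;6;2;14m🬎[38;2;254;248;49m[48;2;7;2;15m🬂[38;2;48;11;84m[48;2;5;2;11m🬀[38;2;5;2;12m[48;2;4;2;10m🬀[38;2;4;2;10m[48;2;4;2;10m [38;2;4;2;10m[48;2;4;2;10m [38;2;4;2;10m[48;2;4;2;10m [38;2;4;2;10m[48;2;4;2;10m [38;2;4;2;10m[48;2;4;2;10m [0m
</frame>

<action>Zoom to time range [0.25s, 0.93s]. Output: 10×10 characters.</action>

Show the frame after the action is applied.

<frame>
[38;2;4;2;10m[48;2;4;2;10m [38;2;4;2;10m[48;2;4;2;10m [38;2;4;2;10m[48;2;4;2;10m [38;2;4;2;10m[48;2;4;2;10m [38;2;4;2;10m[48;2;4;2;10m [38;2;4;2;10m[48;2;4;2;10m [38;2;4;2;10m[48;2;4;2;10m [38;2;4;2;10m[48;2;4;2;10m [38;2;4;2;10m[48;2;4;2;10m [38;2;4;2;10m[48;2;4;2;10m [0m
[38;2;4;2;10m[48;2;4;2;10m [38;2;4;2;10m[48;2;4;2;10m [38;2;4;2;10m[48;2;4;2;10m [38;2;4;2;10m[48;2;4;2;10m [38;2;4;2;10m[48;2;4;2;10m [38;2;4;2;10m[48;2;4;2;10m [38;2;4;2;10m[48;2;4;2;10m [38;2;4;2;10m[48;2;4;2;10m [38;2;4;2;10m[48;2;4;2;10m [38;2;4;2;10m[48;2;4;2;10m [0m
[38;2;4;2;10m[48;2;4;2;10m [38;2;4;2;10m[48;2;4;2;10m [38;2;4;2;10m[48;2;4;2;10m [38;2;4;2;10m[48;2;4;2;10m [38;2;4;2;10m[48;2;4;2;10m [38;2;4;2;10m[48;2;4;2;10m [38;2;4;2;10m[48;2;4;2;10m [38;2;4;2;10m[48;2;4;2;10m [38;2;4;2;10m[48;2;4;2;10m [38;2;4;2;10m[48;2;4;2;10m [0m
[38;2;4;2;10m[48;2;4;2;10m [38;2;4;2;10m[48;2;4;2;10m [38;2;4;2;10m[48;2;4;2;10m [38;2;4;2;10m[48;2;4;2;10m [38;2;4;2;10m[48;2;4;2;10m [38;2;4;2;10m[48;2;4;2;10m [38;2;4;2;10m[48;2;4;2;10m [38;2;4;2;10m[48;2;4;2;10m [38;2;4;2;10m[48;2;4;2;10m [38;2;4;2;10m[48;2;4;2;10m [0m
[38;2;4;2;10m[48;2;4;2;10m [38;2;4;2;10m[48;2;4;2;10m [38;2;4;2;10m[48;2;4;2;10m [38;2;4;2;10m[48;2;4;2;10m [38;2;4;2;10m[48;2;4;2;10m [38;2;4;2;10m[48;2;4;2;10m [38;2;4;2;10m[48;2;4;2;10m [38;2;4;2;10m[48;2;4;2;10m [38;2;4;2;10m[48;2;4;2;10m [38;2;4;2;10m[48;2;4;2;11m🬝[0m
[38;2;4;2;10m[48;2;4;2;10m [38;2;4;2;10m[48;2;4;2;10m [38;2;4;2;10m[48;2;4;2;10m [38;2;4;2;10m[48;2;4;2;10m [38;2;4;2;10m[48;2;4;2;10m [38;2;4;2;10m[48;2;4;2;10m [38;2;4;2;10m[48;2;5;2;12m🬝[38;2;4;2;11m[48;2;10;3;20m🬝[38;2;11;3;22m[48;2;227;106;41m🬝[38;2;10;3;21m[48;2;239;189;55m🬆[0m
[38;2;4;2;10m[48;2;4;2;10m [38;2;4;2;10m[48;2;4;2;10m [38;2;4;2;10m[48;2;5;2;11m🬝[38;2;4;2;11m[48;2;10;3;20m🬝[38;2;8;2;17m[48;2;155;40;82m🬝[38;2;20;5;36m[48;2;254;245;47m🬎[38;2;21;5;38m[48;2;253;232;42m🬂[38;2;245;209;49m[48;2;82;21;59m🬎[38;2;245;202;45m[48;2;16;4;30m🬆[38;2;238;172;48m[48;2;6;2;14m🬂[0m
[38;2;7;2;15m[48;2;72;17;88m🬝[38;2;12;3;25m[48;2;253;225;39m🬎[38;2;8;2;18m[48;2;247;213;46m🬂[38;2;240;178;44m[48;2;32;7;57m🬜[38;2;243;206;51m[48;2;8;2;17m🬎[38;2;252;215;35m[48;2;12;3;24m🬂[38;2;47;11;83m[48;2;7;2;15m🬀[38;2;7;2;16m[48;2;4;2;10m🬀[38;2;4;2;11m[48;2;4;2;10m🬂[38;2;4;2;10m[48;2;4;2;10m [0m
[38;2;253;228;41m[48;2;20;5;36m🬎[38;2;254;241;46m[48;2;17;4;31m🬂[38;2;133;33;84m[48;2;7;2;15m🬀[38;2;9;3;19m[48;2;4;2;10m🬀[38;2;4;2;11m[48;2;4;2;10m🬂[38;2;4;2;10m[48;2;4;2;10m [38;2;4;2;10m[48;2;4;2;10m [38;2;4;2;10m[48;2;4;2;10m [38;2;4;2;10m[48;2;4;2;10m [38;2;4;2;10m[48;2;4;2;10m [0m
[38;2;5;2;12m[48;2;4;2;10m🬀[38;2;4;2;10m[48;2;4;2;10m [38;2;4;2;10m[48;2;4;2;10m [38;2;4;2;10m[48;2;4;2;10m [38;2;4;2;10m[48;2;4;2;10m [38;2;4;2;10m[48;2;4;2;10m [38;2;4;2;10m[48;2;4;2;10m [38;2;4;2;10m[48;2;4;2;10m [38;2;4;2;10m[48;2;4;2;10m [38;2;4;2;10m[48;2;4;2;10m [0m
</frame>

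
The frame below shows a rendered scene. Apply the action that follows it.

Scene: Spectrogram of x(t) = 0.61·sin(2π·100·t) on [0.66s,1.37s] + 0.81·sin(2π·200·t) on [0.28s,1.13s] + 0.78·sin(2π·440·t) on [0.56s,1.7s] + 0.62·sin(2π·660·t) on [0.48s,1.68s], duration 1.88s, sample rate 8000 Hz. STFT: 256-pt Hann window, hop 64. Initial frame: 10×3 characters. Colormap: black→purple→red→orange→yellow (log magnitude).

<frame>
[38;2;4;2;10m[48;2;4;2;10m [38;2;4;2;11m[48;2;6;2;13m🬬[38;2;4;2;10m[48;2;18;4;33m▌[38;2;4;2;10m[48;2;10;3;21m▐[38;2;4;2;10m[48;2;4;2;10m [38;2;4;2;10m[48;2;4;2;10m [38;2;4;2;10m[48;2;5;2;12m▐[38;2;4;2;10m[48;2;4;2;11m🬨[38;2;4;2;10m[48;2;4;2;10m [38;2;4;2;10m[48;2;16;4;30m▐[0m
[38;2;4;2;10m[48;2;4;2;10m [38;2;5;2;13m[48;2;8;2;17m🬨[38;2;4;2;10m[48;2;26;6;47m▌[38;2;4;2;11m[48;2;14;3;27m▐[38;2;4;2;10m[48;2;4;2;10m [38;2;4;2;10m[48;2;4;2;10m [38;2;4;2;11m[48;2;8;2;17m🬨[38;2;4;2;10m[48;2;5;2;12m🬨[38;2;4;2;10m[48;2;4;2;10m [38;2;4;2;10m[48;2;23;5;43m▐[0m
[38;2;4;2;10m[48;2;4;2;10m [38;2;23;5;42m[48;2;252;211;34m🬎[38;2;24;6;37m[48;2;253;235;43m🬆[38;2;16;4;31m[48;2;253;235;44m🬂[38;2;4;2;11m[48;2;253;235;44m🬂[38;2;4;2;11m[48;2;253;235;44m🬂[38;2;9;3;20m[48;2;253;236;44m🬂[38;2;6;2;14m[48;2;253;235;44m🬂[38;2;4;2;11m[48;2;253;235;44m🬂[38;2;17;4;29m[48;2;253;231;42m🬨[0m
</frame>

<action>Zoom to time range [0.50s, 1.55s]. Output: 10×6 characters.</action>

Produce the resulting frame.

<frame>
[38;2;14;4;27m[48;2;14;4;28m🬎[38;2;4;2;10m[48;2;4;2;11m🬬[38;2;4;2;10m[48;2;4;2;10m [38;2;4;2;10m[48;2;4;2;10m [38;2;4;2;10m[48;2;4;2;10m [38;2;4;2;10m[48;2;4;2;10m [38;2;5;2;12m[48;2;4;2;10m▌[38;2;4;2;10m[48;2;4;2;10m [38;2;4;2;10m[48;2;4;2;10m [38;2;4;2;10m[48;2;4;2;10m [0m
[38;2;15;4;28m[48;2;16;4;30m🬎[38;2;4;2;11m[48;2;4;2;10m▌[38;2;4;2;10m[48;2;4;2;10m [38;2;4;2;10m[48;2;4;2;10m [38;2;4;2;10m[48;2;4;2;10m [38;2;4;2;10m[48;2;4;2;10m [38;2;4;2;10m[48;2;5;2;12m▐[38;2;4;2;10m[48;2;4;2;10m [38;2;4;2;10m[48;2;4;2;11m▌[38;2;4;2;10m[48;2;4;2;10m [0m
[38;2;16;4;31m[48;2;18;5;34m🬎[38;2;4;2;10m[48;2;5;2;11m🬬[38;2;4;2;10m[48;2;4;2;10m [38;2;4;2;10m[48;2;4;2;10m [38;2;4;2;10m[48;2;4;2;10m [38;2;4;2;10m[48;2;4;2;10m [38;2;4;2;10m[48;2;6;2;13m▐[38;2;4;2;10m[48;2;4;2;10m [38;2;4;2;10m[48;2;5;2;11m🬝[38;2;4;2;10m[48;2;4;2;10m [0m
[38;2;21;5;38m[48;2;25;6;45m🬎[38;2;4;2;11m[48;2;6;2;13m🬬[38;2;4;2;10m[48;2;4;2;10m [38;2;4;2;10m[48;2;4;2;10m [38;2;4;2;10m[48;2;4;2;10m [38;2;4;2;10m[48;2;4;2;10m [38;2;4;2;10m[48;2;8;2;17m▐[38;2;4;2;10m[48;2;4;2;10m [38;2;4;2;11m[48;2;6;2;13m🬝[38;2;4;2;10m[48;2;4;2;10m [0m
[38;2;32;7;58m[48;2;251;175;19m🬎[38;2;6;2;14m[48;2;251;175;19m🬎[38;2;4;2;10m[48;2;251;175;19m🬎[38;2;4;2;10m[48;2;251;175;19m🬎[38;2;4;2;10m[48;2;251;175;19m🬎[38;2;4;2;10m[48;2;251;175;19m🬎[38;2;8;2;18m[48;2;251;175;19m🬎[38;2;4;2;10m[48;2;251;175;19m🬎[38;2;6;2;14m[48;2;251;175;19m🬎[38;2;4;2;10m[48;2;251;175;19m🬎[0m
[38;2;231;115;35m[48;2;253;235;43m🬃[38;2;253;224;39m[48;2;254;245;47m🬂[38;2;253;224;39m[48;2;254;244;47m🬂[38;2;253;224;39m[48;2;254;244;47m🬂[38;2;253;224;39m[48;2;254;244;47m🬂[38;2;253;224;39m[48;2;254;244;47m🬂[38;2;254;248;49m[48;2;253;224;39m🬋[38;2;254;247;48m[48;2;253;222;38m🬋[38;2;253;232;42m[48;2;240;133;23m🬝[38;2;253;235;43m[48;2;4;2;10m🬎[0m
</frame>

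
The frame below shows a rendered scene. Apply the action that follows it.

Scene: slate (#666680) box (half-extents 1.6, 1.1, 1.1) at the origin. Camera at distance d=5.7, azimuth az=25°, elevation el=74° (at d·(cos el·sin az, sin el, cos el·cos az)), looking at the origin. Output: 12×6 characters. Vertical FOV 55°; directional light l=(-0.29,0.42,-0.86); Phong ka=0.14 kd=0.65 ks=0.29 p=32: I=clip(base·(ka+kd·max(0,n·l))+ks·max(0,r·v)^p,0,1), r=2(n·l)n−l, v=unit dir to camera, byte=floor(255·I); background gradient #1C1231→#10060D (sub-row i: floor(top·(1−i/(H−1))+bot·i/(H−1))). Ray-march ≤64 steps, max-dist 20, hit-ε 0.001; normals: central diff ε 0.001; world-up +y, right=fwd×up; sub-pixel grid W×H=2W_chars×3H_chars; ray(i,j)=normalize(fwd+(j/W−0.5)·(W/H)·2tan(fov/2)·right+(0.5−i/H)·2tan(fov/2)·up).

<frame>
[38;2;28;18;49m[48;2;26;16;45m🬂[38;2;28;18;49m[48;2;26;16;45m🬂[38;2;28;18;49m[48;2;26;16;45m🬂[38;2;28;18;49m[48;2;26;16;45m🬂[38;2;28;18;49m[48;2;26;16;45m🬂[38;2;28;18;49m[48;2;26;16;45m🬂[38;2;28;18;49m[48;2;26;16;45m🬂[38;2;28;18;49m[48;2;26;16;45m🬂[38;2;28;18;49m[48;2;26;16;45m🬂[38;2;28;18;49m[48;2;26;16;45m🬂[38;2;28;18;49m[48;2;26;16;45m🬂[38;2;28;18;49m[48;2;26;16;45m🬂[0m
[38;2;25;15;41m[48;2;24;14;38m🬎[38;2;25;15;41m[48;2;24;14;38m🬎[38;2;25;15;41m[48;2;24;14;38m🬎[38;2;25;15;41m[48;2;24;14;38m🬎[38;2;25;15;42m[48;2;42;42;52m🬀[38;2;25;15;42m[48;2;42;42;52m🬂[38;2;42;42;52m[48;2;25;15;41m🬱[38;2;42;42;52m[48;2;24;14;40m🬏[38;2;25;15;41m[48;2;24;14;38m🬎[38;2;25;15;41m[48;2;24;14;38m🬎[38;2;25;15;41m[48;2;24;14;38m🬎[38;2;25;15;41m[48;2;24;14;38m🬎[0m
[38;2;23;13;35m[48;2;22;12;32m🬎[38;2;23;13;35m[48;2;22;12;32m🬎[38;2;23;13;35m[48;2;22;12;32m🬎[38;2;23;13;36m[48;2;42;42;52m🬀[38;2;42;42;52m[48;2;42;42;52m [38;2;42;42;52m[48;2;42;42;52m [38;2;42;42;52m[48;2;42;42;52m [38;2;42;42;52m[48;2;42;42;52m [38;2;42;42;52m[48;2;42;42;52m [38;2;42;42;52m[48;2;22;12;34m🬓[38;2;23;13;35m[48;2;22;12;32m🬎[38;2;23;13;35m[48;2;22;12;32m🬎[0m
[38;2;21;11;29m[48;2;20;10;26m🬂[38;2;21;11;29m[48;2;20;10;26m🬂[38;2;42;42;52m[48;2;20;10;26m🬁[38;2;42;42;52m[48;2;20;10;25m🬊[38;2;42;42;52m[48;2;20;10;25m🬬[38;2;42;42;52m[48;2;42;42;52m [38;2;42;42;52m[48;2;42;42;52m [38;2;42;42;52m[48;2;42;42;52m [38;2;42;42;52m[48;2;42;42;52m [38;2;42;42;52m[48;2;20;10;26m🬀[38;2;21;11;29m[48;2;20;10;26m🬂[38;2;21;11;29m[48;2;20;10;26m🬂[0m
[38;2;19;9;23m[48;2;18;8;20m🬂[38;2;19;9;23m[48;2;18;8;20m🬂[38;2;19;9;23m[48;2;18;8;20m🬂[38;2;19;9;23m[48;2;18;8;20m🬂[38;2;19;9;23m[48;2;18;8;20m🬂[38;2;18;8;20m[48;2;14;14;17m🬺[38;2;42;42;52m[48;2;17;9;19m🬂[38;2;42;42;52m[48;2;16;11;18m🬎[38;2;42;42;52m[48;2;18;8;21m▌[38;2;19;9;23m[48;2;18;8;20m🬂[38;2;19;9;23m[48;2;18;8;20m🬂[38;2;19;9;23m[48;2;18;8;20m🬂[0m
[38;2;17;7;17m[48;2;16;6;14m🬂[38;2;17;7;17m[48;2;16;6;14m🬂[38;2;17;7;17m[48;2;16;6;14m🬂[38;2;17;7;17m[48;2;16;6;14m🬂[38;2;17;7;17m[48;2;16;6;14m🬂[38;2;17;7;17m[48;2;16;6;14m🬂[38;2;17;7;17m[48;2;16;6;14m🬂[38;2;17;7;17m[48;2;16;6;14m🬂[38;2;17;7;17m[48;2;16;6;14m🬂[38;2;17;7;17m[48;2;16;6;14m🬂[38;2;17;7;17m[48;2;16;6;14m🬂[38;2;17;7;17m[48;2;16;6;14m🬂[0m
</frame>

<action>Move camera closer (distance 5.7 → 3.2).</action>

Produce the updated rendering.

<frame>
[38;2;28;18;49m[48;2;26;16;45m🬂[38;2;28;18;49m[48;2;42;42;52m🬀[38;2;42;42;52m[48;2;42;42;53m🬺[38;2;43;43;53m[48;2;42;42;52m🬁[38;2;43;43;54m[48;2;42;42;53m🬊[38;2;46;46;56m[48;2;43;43;54m🬂[38;2;48;48;59m[48;2;44;44;55m🬂[38;2;49;49;60m[48;2;44;44;55m🬂[38;2;28;18;49m[48;2;43;43;54m🬂[38;2;43;43;53m[48;2;27;17;48m🬱[38;2;42;42;53m[48;2;27;17;46m🬏[38;2;28;18;49m[48;2;26;16;45m🬂[0m
[38;2;25;15;42m[48;2;42;42;52m🬀[38;2;42;42;52m[48;2;42;42;52m [38;2;42;42;52m[48;2;42;42;52m [38;2;42;42;52m[48;2;42;42;52m [38;2;42;42;52m[48;2;42;42;53m🬺[38;2;42;42;53m[48;2;42;42;52m🬊[38;2;42;42;53m[48;2;42;42;52m🬎[38;2;42;42;53m[48;2;42;42;52m🬎[38;2;42;42;53m[48;2;42;42;52m🬎[38;2;42;42;53m[48;2;42;42;52m🬆[38;2;42;42;53m[48;2;42;42;52m🬀[38;2;42;42;52m[48;2;42;42;52m [0m
[38;2;42;42;52m[48;2;42;42;52m [38;2;42;42;52m[48;2;42;42;52m [38;2;42;42;52m[48;2;42;42;52m [38;2;42;42;52m[48;2;42;42;52m [38;2;42;42;52m[48;2;42;42;52m [38;2;42;42;52m[48;2;42;42;52m [38;2;42;42;52m[48;2;42;42;52m [38;2;42;42;52m[48;2;42;42;52m [38;2;42;42;52m[48;2;42;42;52m [38;2;42;42;52m[48;2;42;42;52m [38;2;42;42;52m[48;2;42;42;52m [38;2;42;42;52m[48;2;42;42;52m [0m
[38;2;42;42;52m[48;2;42;42;52m [38;2;42;42;52m[48;2;42;42;52m [38;2;42;42;52m[48;2;42;42;52m [38;2;42;42;52m[48;2;42;42;52m [38;2;42;42;52m[48;2;42;42;52m [38;2;42;42;52m[48;2;42;42;52m [38;2;42;42;52m[48;2;42;42;52m [38;2;42;42;52m[48;2;42;42;52m [38;2;42;42;52m[48;2;42;42;52m [38;2;42;42;52m[48;2;42;42;52m [38;2;42;42;52m[48;2;42;42;52m [38;2;42;42;52m[48;2;42;42;52m [0m
[38;2;19;9;23m[48;2;18;8;20m🬂[38;2;42;42;52m[48;2;18;8;20m🬂[38;2;42;42;52m[48;2;18;8;19m🬎[38;2;42;42;52m[48;2;42;42;52m [38;2;42;42;52m[48;2;42;42;52m [38;2;42;42;52m[48;2;42;42;52m [38;2;42;42;52m[48;2;42;42;52m [38;2;42;42;52m[48;2;42;42;52m [38;2;42;42;52m[48;2;42;42;52m [38;2;42;42;52m[48;2;42;42;52m [38;2;42;42;52m[48;2;42;42;52m [38;2;42;42;52m[48;2;42;42;52m [0m
[38;2;17;7;17m[48;2;16;6;14m🬂[38;2;17;7;17m[48;2;16;6;14m🬂[38;2;17;7;17m[48;2;16;6;14m🬂[38;2;17;7;17m[48;2;16;6;14m🬂[38;2;42;42;52m[48;2;16;6;14m🬂[38;2;42;42;52m[48;2;16;6;13m🬎[38;2;42;42;52m[48;2;42;42;52m [38;2;42;42;52m[48;2;42;42;52m [38;2;42;42;52m[48;2;42;42;52m [38;2;42;42;52m[48;2;42;42;52m [38;2;42;42;52m[48;2;42;42;52m [38;2;42;42;52m[48;2;42;42;52m [0m
</frame>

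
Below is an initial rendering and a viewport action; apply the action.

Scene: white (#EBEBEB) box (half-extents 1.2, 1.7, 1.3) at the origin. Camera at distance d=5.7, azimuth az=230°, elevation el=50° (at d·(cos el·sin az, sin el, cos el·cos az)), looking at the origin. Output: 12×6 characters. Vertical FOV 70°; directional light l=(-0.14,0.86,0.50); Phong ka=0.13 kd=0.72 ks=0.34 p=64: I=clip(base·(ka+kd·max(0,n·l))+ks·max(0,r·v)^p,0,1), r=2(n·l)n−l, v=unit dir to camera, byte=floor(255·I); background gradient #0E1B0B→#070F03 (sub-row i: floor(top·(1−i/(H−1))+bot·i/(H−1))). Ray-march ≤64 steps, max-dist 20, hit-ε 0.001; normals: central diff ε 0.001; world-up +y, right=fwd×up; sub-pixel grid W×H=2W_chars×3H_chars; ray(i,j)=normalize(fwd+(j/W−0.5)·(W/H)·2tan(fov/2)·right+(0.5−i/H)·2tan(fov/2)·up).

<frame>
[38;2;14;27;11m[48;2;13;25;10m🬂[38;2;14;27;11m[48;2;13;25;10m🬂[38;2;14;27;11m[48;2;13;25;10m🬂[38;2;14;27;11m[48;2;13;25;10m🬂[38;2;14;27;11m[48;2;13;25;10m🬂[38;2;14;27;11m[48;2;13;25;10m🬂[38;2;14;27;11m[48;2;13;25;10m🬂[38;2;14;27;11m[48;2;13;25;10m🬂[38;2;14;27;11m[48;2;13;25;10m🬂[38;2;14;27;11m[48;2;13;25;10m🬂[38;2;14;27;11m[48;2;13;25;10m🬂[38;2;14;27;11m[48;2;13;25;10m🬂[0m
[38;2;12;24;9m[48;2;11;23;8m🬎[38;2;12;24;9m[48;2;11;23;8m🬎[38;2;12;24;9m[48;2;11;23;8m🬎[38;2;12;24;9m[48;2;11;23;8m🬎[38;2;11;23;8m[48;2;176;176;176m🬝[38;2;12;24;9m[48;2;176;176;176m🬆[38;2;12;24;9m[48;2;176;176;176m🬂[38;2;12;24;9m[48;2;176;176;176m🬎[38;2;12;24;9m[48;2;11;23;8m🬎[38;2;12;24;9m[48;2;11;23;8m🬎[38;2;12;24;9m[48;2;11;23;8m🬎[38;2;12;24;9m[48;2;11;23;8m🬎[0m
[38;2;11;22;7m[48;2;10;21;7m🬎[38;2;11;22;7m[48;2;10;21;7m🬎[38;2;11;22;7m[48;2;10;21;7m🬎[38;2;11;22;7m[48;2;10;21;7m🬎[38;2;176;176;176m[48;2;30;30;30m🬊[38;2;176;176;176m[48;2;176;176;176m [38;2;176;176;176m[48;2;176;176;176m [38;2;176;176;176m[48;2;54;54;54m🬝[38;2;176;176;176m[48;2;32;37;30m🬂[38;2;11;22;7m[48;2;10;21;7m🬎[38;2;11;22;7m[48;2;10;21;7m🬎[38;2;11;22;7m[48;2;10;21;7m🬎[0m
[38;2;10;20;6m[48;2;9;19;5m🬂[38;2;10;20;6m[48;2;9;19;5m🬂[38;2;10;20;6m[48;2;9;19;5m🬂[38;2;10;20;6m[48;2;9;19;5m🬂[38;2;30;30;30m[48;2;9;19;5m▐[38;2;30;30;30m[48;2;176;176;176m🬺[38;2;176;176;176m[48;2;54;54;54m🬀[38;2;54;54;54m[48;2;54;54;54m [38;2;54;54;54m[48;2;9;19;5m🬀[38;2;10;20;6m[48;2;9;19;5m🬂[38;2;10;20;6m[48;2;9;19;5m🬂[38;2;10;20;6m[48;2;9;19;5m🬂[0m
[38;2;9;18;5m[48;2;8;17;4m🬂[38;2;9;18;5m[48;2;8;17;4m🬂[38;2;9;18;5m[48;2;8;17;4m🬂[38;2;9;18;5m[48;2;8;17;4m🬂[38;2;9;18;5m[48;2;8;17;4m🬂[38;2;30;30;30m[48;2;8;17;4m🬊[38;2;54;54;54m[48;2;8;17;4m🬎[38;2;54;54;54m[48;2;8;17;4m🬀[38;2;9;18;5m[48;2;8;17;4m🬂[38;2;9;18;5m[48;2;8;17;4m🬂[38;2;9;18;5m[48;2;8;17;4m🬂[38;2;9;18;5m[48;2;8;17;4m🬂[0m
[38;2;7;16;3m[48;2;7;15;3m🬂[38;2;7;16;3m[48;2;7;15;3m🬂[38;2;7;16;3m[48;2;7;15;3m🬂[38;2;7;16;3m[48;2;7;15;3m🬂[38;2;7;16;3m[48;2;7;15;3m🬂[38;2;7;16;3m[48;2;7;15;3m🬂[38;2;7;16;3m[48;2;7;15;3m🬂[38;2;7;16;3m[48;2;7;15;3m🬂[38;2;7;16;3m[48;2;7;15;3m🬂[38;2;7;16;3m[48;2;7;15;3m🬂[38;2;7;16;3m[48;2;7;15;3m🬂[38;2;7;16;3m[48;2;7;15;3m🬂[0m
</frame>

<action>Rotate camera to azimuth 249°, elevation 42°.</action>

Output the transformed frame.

<frame>
[38;2;14;27;11m[48;2;13;25;10m🬂[38;2;14;27;11m[48;2;13;25;10m🬂[38;2;14;27;11m[48;2;13;25;10m🬂[38;2;14;27;11m[48;2;13;25;10m🬂[38;2;14;27;11m[48;2;13;25;10m🬂[38;2;14;27;11m[48;2;13;25;10m🬂[38;2;14;27;11m[48;2;13;25;10m🬂[38;2;14;27;11m[48;2;13;25;10m🬂[38;2;14;27;11m[48;2;13;25;10m🬂[38;2;14;27;11m[48;2;13;25;10m🬂[38;2;14;27;11m[48;2;13;25;10m🬂[38;2;14;27;11m[48;2;13;25;10m🬂[0m
[38;2;12;24;9m[48;2;11;23;8m🬎[38;2;12;24;9m[48;2;11;23;8m🬎[38;2;12;24;9m[48;2;11;23;8m🬎[38;2;12;24;9m[48;2;11;23;8m🬎[38;2;12;24;9m[48;2;176;176;176m🬎[38;2;12;24;9m[48;2;176;176;176m🬎[38;2;12;24;9m[48;2;176;176;176m🬆[38;2;12;24;9m[48;2;176;176;176m🬊[38;2;12;24;9m[48;2;11;23;8m🬎[38;2;12;24;9m[48;2;11;23;8m🬎[38;2;12;24;9m[48;2;11;23;8m🬎[38;2;12;24;9m[48;2;11;23;8m🬎[0m
[38;2;11;22;7m[48;2;10;21;7m🬎[38;2;11;22;7m[48;2;10;21;7m🬎[38;2;11;22;7m[48;2;10;21;7m🬎[38;2;11;22;7m[48;2;10;21;7m🬎[38;2;176;176;176m[48;2;10;21;7m▐[38;2;176;176;176m[48;2;54;54;54m🬝[38;2;176;176;176m[48;2;54;54;54m🬎[38;2;176;176;176m[48;2;54;54;54m🬆[38;2;144;144;144m[48;2;32;37;30m🬈[38;2;11;22;7m[48;2;10;21;7m🬎[38;2;11;22;7m[48;2;10;21;7m🬎[38;2;11;22;7m[48;2;10;21;7m🬎[0m
[38;2;10;20;6m[48;2;9;19;5m🬂[38;2;10;20;6m[48;2;9;19;5m🬂[38;2;10;20;6m[48;2;9;19;5m🬂[38;2;10;20;6m[48;2;9;19;5m🬂[38;2;10;20;6m[48;2;9;19;5m🬂[38;2;54;54;54m[48;2;54;54;54m [38;2;54;54;54m[48;2;54;54;54m [38;2;54;54;54m[48;2;54;54;54m [38;2;54;54;54m[48;2;9;19;5m🬄[38;2;10;20;6m[48;2;9;19;5m🬂[38;2;10;20;6m[48;2;9;19;5m🬂[38;2;10;20;6m[48;2;9;19;5m🬂[0m
[38;2;9;18;5m[48;2;8;17;4m🬂[38;2;9;18;5m[48;2;8;17;4m🬂[38;2;9;18;5m[48;2;8;17;4m🬂[38;2;9;18;5m[48;2;8;17;4m🬂[38;2;9;18;5m[48;2;8;17;4m🬂[38;2;54;54;54m[48;2;19;23;17m🬎[38;2;54;54;54m[48;2;8;17;4m🬎[38;2;54;54;54m[48;2;8;17;4m🬂[38;2;9;18;5m[48;2;8;17;4m🬂[38;2;9;18;5m[48;2;8;17;4m🬂[38;2;9;18;5m[48;2;8;17;4m🬂[38;2;9;18;5m[48;2;8;17;4m🬂[0m
[38;2;7;16;3m[48;2;7;15;3m🬂[38;2;7;16;3m[48;2;7;15;3m🬂[38;2;7;16;3m[48;2;7;15;3m🬂[38;2;7;16;3m[48;2;7;15;3m🬂[38;2;7;16;3m[48;2;7;15;3m🬂[38;2;7;16;3m[48;2;7;15;3m🬂[38;2;7;16;3m[48;2;7;15;3m🬂[38;2;7;16;3m[48;2;7;15;3m🬂[38;2;7;16;3m[48;2;7;15;3m🬂[38;2;7;16;3m[48;2;7;15;3m🬂[38;2;7;16;3m[48;2;7;15;3m🬂[38;2;7;16;3m[48;2;7;15;3m🬂[0m
</frame>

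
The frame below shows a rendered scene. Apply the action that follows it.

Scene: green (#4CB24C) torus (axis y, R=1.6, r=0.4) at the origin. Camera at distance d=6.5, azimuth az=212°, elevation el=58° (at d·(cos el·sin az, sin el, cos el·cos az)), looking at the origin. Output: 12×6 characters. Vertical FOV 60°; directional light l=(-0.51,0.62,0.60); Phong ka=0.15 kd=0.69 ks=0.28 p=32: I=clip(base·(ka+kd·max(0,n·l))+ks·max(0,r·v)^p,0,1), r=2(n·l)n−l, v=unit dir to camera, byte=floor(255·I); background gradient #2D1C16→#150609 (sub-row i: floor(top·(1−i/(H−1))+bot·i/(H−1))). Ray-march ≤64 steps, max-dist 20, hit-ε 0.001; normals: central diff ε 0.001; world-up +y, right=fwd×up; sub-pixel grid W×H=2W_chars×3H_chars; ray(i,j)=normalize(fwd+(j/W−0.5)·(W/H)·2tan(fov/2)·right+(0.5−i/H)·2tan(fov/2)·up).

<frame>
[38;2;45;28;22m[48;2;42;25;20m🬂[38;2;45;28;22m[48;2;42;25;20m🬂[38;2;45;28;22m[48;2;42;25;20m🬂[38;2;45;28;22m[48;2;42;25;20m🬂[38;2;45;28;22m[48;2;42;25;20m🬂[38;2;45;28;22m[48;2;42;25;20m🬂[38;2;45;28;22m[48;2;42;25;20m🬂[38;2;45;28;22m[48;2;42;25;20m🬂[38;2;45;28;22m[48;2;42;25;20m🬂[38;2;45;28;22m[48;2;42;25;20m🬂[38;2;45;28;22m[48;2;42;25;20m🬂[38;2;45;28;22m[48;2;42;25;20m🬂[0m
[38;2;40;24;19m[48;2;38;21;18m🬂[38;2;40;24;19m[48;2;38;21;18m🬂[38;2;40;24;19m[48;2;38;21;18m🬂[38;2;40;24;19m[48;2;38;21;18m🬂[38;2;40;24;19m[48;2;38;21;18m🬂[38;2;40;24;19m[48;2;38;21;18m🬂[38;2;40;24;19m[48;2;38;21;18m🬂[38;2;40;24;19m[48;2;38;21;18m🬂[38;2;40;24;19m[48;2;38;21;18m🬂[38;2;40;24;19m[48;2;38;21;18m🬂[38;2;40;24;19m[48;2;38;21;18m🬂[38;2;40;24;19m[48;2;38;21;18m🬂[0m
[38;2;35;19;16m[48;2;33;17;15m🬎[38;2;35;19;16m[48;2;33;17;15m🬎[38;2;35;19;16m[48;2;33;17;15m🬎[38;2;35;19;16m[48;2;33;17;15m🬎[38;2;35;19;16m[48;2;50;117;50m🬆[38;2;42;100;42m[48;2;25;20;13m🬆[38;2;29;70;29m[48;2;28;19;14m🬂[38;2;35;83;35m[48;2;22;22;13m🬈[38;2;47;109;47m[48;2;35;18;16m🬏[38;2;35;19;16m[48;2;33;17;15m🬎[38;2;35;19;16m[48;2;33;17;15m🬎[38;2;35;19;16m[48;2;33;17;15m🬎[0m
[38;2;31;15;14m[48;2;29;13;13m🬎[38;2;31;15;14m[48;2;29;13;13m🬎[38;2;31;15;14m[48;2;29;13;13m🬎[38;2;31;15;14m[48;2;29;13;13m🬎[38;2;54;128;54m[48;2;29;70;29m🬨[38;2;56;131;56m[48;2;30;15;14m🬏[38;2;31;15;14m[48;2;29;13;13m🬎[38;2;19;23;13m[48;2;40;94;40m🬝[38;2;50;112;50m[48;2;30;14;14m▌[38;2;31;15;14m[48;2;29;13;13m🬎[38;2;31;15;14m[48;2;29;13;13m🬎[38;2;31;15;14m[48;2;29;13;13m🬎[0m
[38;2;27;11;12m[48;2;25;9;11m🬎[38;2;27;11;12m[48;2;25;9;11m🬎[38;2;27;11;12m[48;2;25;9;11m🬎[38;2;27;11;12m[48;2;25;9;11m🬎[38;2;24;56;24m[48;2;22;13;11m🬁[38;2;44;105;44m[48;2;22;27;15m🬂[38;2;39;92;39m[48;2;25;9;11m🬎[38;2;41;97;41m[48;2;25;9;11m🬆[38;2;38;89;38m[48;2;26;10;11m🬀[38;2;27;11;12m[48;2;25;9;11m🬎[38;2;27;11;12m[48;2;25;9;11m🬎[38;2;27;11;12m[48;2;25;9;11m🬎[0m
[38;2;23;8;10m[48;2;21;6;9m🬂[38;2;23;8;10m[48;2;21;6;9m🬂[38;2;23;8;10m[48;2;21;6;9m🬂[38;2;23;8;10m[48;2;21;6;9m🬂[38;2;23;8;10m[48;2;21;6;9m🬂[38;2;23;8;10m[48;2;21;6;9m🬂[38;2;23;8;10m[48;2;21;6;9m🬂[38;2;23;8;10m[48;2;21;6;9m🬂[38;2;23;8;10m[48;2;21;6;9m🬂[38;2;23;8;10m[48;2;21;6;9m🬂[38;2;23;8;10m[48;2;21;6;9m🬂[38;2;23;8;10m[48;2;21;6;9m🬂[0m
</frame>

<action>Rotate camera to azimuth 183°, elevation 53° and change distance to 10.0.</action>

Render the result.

<frame>
[38;2;45;28;22m[48;2;42;25;20m🬂[38;2;45;28;22m[48;2;42;25;20m🬂[38;2;45;28;22m[48;2;42;25;20m🬂[38;2;45;28;22m[48;2;42;25;20m🬂[38;2;45;28;22m[48;2;42;25;20m🬂[38;2;45;28;22m[48;2;42;25;20m🬂[38;2;45;28;22m[48;2;42;25;20m🬂[38;2;45;28;22m[48;2;42;25;20m🬂[38;2;45;28;22m[48;2;42;25;20m🬂[38;2;45;28;22m[48;2;42;25;20m🬂[38;2;45;28;22m[48;2;42;25;20m🬂[38;2;45;28;22m[48;2;42;25;20m🬂[0m
[38;2;40;24;19m[48;2;38;21;18m🬂[38;2;40;24;19m[48;2;38;21;18m🬂[38;2;40;24;19m[48;2;38;21;18m🬂[38;2;40;24;19m[48;2;38;21;18m🬂[38;2;40;24;19m[48;2;38;21;18m🬂[38;2;40;24;19m[48;2;38;21;18m🬂[38;2;40;24;19m[48;2;38;21;18m🬂[38;2;40;24;19m[48;2;38;21;18m🬂[38;2;40;24;19m[48;2;38;21;18m🬂[38;2;40;24;19m[48;2;38;21;18m🬂[38;2;40;24;19m[48;2;38;21;18m🬂[38;2;40;24;19m[48;2;38;21;18m🬂[0m
[38;2;35;19;16m[48;2;33;17;15m🬎[38;2;35;19;16m[48;2;33;17;15m🬎[38;2;35;19;16m[48;2;33;17;15m🬎[38;2;35;19;16m[48;2;33;17;15m🬎[38;2;35;19;16m[48;2;33;17;15m🬎[38;2;54;113;54m[48;2;35;18;16m🬖[38;2;32;76;32m[48;2;34;18;16m🬋[38;2;20;48;20m[48;2;35;18;16m🬏[38;2;35;19;16m[48;2;33;17;15m🬎[38;2;35;19;16m[48;2;33;17;15m🬎[38;2;35;19;16m[48;2;33;17;15m🬎[38;2;35;19;16m[48;2;33;17;15m🬎[0m
[38;2;31;15;14m[48;2;29;13;13m🬎[38;2;31;15;14m[48;2;29;13;13m🬎[38;2;31;15;14m[48;2;29;13;13m🬎[38;2;31;15;14m[48;2;29;13;13m🬎[38;2;12;30;12m[48;2;30;14;13m🬉[38;2;52;122;52m[48;2;24;29;16m🬄[38;2;31;15;14m[48;2;34;81;34m🬎[38;2;41;98;41m[48;2;20;29;14m🬍[38;2;31;15;14m[48;2;29;13;13m🬎[38;2;31;15;14m[48;2;29;13;13m🬎[38;2;31;15;14m[48;2;29;13;13m🬎[38;2;31;15;14m[48;2;29;13;13m🬎[0m
[38;2;27;11;12m[48;2;25;9;11m🬎[38;2;27;11;12m[48;2;25;9;11m🬎[38;2;27;11;12m[48;2;25;9;11m🬎[38;2;27;11;12m[48;2;25;9;11m🬎[38;2;27;11;12m[48;2;25;9;11m🬎[38;2;27;11;12m[48;2;25;9;11m🬎[38;2;27;11;12m[48;2;25;9;11m🬎[38;2;27;11;12m[48;2;25;9;11m🬎[38;2;27;11;12m[48;2;25;9;11m🬎[38;2;27;11;12m[48;2;25;9;11m🬎[38;2;27;11;12m[48;2;25;9;11m🬎[38;2;27;11;12m[48;2;25;9;11m🬎[0m
[38;2;23;8;10m[48;2;21;6;9m🬂[38;2;23;8;10m[48;2;21;6;9m🬂[38;2;23;8;10m[48;2;21;6;9m🬂[38;2;23;8;10m[48;2;21;6;9m🬂[38;2;23;8;10m[48;2;21;6;9m🬂[38;2;23;8;10m[48;2;21;6;9m🬂[38;2;23;8;10m[48;2;21;6;9m🬂[38;2;23;8;10m[48;2;21;6;9m🬂[38;2;23;8;10m[48;2;21;6;9m🬂[38;2;23;8;10m[48;2;21;6;9m🬂[38;2;23;8;10m[48;2;21;6;9m🬂[38;2;23;8;10m[48;2;21;6;9m🬂[0m
</frame>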